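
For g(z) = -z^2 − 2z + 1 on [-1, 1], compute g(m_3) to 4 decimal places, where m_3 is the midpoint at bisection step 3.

0.4375

z = 0 gives g = 1, positive; keep [0, 1]
z = 0.5 gives g = -0.25, negative; keep [0, 0.5]
z = 0.25 gives g = 0.4375, positive; keep [0.25, 0.5]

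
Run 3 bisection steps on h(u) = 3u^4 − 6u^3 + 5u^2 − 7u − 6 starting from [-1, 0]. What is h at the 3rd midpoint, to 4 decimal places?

h(-0.5) = -0.3125 < 0, so the root lies in [-1, -0.5]
h(-0.75) = 5.542969 > 0, so the root lies in [-0.75, -0.5]
h(-0.625) = 2.250732 > 0, so the root lies in [-0.625, -0.5]

2.2507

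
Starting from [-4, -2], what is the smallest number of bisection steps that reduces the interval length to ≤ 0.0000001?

Width after n steps is 2/2^n. Need 2^n ≥ 2/0.0000001 = 20000000.
2^24 = 16777216 < 20000000 ≤ 2^25 = 33554432, so n = 25.

25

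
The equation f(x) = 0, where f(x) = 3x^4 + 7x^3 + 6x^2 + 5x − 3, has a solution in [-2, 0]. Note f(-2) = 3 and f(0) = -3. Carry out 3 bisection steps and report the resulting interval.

[-2, -1.75]

x = -1 gives f = -6, negative; keep [-2, -1]
x = -1.5 gives f = -5.4375, negative; keep [-2, -1.5]
x = -1.75 gives f = -2.753906, negative; keep [-2, -1.75]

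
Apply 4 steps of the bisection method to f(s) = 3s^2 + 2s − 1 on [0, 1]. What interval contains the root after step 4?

midpoint 0.5: f = 0.75 > 0 → [0, 0.5]
midpoint 0.25: f = -0.3125 < 0 → [0.25, 0.5]
midpoint 0.375: f = 0.171875 > 0 → [0.25, 0.375]
midpoint 0.3125: f = -0.082 < 0 → [0.3125, 0.375]

[0.3125, 0.375]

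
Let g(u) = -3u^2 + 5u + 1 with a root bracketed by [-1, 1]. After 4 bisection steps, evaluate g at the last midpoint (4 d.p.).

0.3281

u = 0 gives g = 1, positive; keep [-1, 0]
u = -0.5 gives g = -2.25, negative; keep [-0.5, 0]
u = -0.25 gives g = -0.4375, negative; keep [-0.25, 0]
u = -0.125 gives g = 0.3281, positive; keep [-0.25, -0.125]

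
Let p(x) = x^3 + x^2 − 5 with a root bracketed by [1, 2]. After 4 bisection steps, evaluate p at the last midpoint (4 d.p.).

m = 1.5, p(m) = 0.625 (+); new bracket [1, 1.5]
m = 1.25, p(m) = -1.484375 (−); new bracket [1.25, 1.5]
m = 1.375, p(m) = -0.509766 (−); new bracket [1.375, 1.5]
m = 1.4375, p(m) = 0.0369 (+); new bracket [1.375, 1.4375]

0.0369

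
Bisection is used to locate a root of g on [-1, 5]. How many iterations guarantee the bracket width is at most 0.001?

Width after n steps is 6/2^n. Need 2^n ≥ 6/0.001 = 6000.
2^12 = 4096 < 6000 ≤ 2^13 = 8192, so n = 13.

13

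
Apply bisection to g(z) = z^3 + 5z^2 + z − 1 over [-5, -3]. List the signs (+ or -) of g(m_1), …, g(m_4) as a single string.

++-+

m = -4, g(m) = 11 (+); new bracket [-5, -4]
m = -4.5, g(m) = 4.625 (+); new bracket [-5, -4.5]
m = -4.75, g(m) = -0.109375 (−); new bracket [-4.75, -4.5]
m = -4.625, g(m) = 2.3965 (+); new bracket [-4.75, -4.625]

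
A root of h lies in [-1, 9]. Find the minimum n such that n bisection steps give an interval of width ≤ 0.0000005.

Width after n steps is 10/2^n. Need 2^n ≥ 10/0.0000005 = 20000000.
2^24 = 16777216 < 20000000 ≤ 2^25 = 33554432, so n = 25.

25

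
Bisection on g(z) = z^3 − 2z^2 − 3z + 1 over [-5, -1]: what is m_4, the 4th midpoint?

-1.25

midpoint -3: g = -35 < 0 → [-3, -1]
midpoint -2: g = -9 < 0 → [-2, -1]
midpoint -1.5: g = -2.375 < 0 → [-1.5, -1]
midpoint -1.25: g = -0.3281 < 0 → [-1.25, -1]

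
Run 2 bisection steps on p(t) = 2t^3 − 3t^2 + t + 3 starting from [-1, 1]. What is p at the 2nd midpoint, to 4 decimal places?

m = 0, p(m) = 3 (+); new bracket [-1, 0]
m = -0.5, p(m) = 1.5 (+); new bracket [-1, -0.5]

1.5000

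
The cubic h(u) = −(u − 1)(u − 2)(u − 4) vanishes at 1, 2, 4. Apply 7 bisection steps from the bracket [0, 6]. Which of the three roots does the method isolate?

4

u = 3 gives h = 2, positive; keep [3, 6]
u = 4.5 gives h = -4.375, negative; keep [3, 4.5]
u = 3.75 gives h = 1.203125, positive; keep [3.75, 4.5]
u = 4.125 gives h = -0.8301, negative; keep [3.75, 4.125]
u = 3.9375 gives h = 0.3557, positive; keep [3.9375, 4.125]
u = 4.03125 gives h = -0.1924, negative; keep [3.9375, 4.03125]
u = 3.984375 gives h = 0.0925, positive; keep [3.984375, 4.03125]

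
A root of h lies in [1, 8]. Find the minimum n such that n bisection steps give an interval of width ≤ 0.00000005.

Width after n steps is 7/2^n. Need 2^n ≥ 7/0.00000005 = 140000000.
2^27 = 134217728 < 140000000 ≤ 2^28 = 268435456, so n = 28.

28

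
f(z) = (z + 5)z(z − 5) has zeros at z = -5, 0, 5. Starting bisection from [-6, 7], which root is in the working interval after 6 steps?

midpoint 0.5: f = -12.375 < 0 → [0.5, 7]
midpoint 3.75: f = -41.015625 < 0 → [3.75, 7]
midpoint 5.375: f = 20.912109 > 0 → [3.75, 5.375]
midpoint 4.5625: f = -19.0876 < 0 → [4.5625, 5.375]
midpoint 4.96875: f = -1.5479 < 0 → [4.96875, 5.375]
midpoint 5.171875: f = 9.0419 > 0 → [4.96875, 5.171875]

5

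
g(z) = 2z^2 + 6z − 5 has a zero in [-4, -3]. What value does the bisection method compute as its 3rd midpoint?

g(-3.5) = -1.5 < 0, so the root lies in [-4, -3.5]
g(-3.75) = 0.625 > 0, so the root lies in [-3.75, -3.5]
g(-3.625) = -0.46875 < 0, so the root lies in [-3.75, -3.625]

-3.625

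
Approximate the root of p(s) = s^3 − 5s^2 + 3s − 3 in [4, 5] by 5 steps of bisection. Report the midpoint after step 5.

s = 4.5 gives p = 0.375, positive; keep [4, 4.5]
s = 4.25 gives p = -3.796875, negative; keep [4.25, 4.5]
s = 4.375 gives p = -1.837891, negative; keep [4.375, 4.5]
s = 4.4375 gives p = -0.7639, negative; keep [4.4375, 4.5]
s = 4.46875 gives p = -0.2027, negative; keep [4.46875, 4.5]

4.46875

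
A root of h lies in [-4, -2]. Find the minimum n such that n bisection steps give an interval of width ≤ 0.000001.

21

Width after n steps is 2/2^n. Need 2^n ≥ 2/0.000001 = 2000000.
2^20 = 1048576 < 2000000 ≤ 2^21 = 2097152, so n = 21.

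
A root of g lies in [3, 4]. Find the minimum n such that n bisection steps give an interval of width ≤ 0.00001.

Width after n steps is 1/2^n. Need 2^n ≥ 1/0.00001 = 100000.
2^16 = 65536 < 100000 ≤ 2^17 = 131072, so n = 17.

17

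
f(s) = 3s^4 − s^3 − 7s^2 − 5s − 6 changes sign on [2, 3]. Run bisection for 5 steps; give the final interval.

[2.0625, 2.09375]

f(2.5) = 39.3125 > 0, so the root lies in [2, 2.5]
f(2.25) = 12.808594 > 0, so the root lies in [2, 2.25]
f(2.125) = 3.342529 > 0, so the root lies in [2, 2.125]
f(2.0625) = -0.5764 < 0, so the root lies in [2.0625, 2.125]
f(2.09375) = 1.319 > 0, so the root lies in [2.0625, 2.09375]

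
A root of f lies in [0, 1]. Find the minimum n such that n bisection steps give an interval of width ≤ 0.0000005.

Width after n steps is 1/2^n. Need 2^n ≥ 1/0.0000005 = 2000000.
2^20 = 1048576 < 2000000 ≤ 2^21 = 2097152, so n = 21.

21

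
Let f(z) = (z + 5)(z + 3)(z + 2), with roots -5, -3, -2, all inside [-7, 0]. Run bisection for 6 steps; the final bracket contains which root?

-5

midpoint -3.5: f = 1.125 > 0 → [-7, -3.5]
midpoint -5.25: f = -1.828125 < 0 → [-5.25, -3.5]
midpoint -4.375: f = 2.041016 > 0 → [-5.25, -4.375]
midpoint -4.8125: f = 0.9558 > 0 → [-5.25, -4.8125]
midpoint -5.03125: f = -0.1924 < 0 → [-5.03125, -4.8125]
midpoint -4.921875: f = 0.4387 > 0 → [-5.03125, -4.921875]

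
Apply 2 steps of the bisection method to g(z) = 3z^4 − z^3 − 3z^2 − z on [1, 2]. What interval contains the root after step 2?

[1.25, 1.5]

midpoint 1.5: g = 3.5625 > 0 → [1, 1.5]
midpoint 1.25: g = -0.566406 < 0 → [1.25, 1.5]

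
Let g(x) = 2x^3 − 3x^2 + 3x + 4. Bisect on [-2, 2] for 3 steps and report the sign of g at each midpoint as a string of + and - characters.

g(0) = 4 > 0, so the root lies in [-2, 0]
g(-1) = -4 < 0, so the root lies in [-1, 0]
g(-0.5) = 1.5 > 0, so the root lies in [-1, -0.5]

+-+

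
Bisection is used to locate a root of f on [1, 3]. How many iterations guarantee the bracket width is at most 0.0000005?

Width after n steps is 2/2^n. Need 2^n ≥ 2/0.0000005 = 4000000.
2^21 = 2097152 < 4000000 ≤ 2^22 = 4194304, so n = 22.

22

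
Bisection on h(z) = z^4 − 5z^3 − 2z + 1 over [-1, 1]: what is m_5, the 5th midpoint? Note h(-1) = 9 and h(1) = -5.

z = 0 gives h = 1, positive; keep [0, 1]
z = 0.5 gives h = -0.5625, negative; keep [0, 0.5]
z = 0.25 gives h = 0.425781, positive; keep [0.25, 0.5]
z = 0.375 gives h = 0.0061, positive; keep [0.375, 0.5]
z = 0.4375 gives h = -0.2571, negative; keep [0.375, 0.4375]

0.4375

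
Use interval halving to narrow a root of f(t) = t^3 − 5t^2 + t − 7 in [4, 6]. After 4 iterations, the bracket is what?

[5, 5.125]

f(5) = -2 < 0, so the root lies in [5, 6]
f(5.5) = 13.625 > 0, so the root lies in [5, 5.5]
f(5.25) = 5.140625 > 0, so the root lies in [5, 5.25]
f(5.125) = 1.4082 > 0, so the root lies in [5, 5.125]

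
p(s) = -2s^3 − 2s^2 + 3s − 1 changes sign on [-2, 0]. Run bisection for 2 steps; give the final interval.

[-2, -1.5]

midpoint -1: p = -4 < 0 → [-2, -1]
midpoint -1.5: p = -3.25 < 0 → [-2, -1.5]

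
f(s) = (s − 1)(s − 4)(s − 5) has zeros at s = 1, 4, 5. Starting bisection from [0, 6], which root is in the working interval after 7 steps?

midpoint 3: f = 4 > 0 → [0, 3]
midpoint 1.5: f = 4.375 > 0 → [0, 1.5]
midpoint 0.75: f = -3.453125 < 0 → [0.75, 1.5]
midpoint 1.125: f = 1.3926 > 0 → [0.75, 1.125]
midpoint 0.9375: f = -0.7776 < 0 → [0.9375, 1.125]
midpoint 1.03125: f = 0.3682 > 0 → [0.9375, 1.03125]
midpoint 0.984375: f = -0.1892 < 0 → [0.984375, 1.03125]

1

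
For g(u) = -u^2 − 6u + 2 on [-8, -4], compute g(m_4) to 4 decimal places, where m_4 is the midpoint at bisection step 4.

0.4375

midpoint -6: g = 2 > 0 → [-8, -6]
midpoint -7: g = -5 < 0 → [-7, -6]
midpoint -6.5: g = -1.25 < 0 → [-6.5, -6]
midpoint -6.25: g = 0.4375 > 0 → [-6.5, -6.25]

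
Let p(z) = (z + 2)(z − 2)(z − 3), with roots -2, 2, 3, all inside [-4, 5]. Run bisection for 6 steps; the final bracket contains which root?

-2

m = 0.5, p(m) = 9.375 (+); new bracket [-4, 0.5]
m = -1.75, p(m) = 4.453125 (+); new bracket [-4, -1.75]
m = -2.875, p(m) = -25.060547 (−); new bracket [-2.875, -1.75]
m = -2.3125, p(m) = -7.1594 (−); new bracket [-2.3125, -1.75]
m = -2.03125, p(m) = -0.6338 (−); new bracket [-2.03125, -1.75]
m = -1.890625, p(m) = 2.0811 (+); new bracket [-2.03125, -1.890625]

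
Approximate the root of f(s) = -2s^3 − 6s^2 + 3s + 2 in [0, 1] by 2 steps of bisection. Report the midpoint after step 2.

m = 0.5, f(m) = 1.75 (+); new bracket [0.5, 1]
m = 0.75, f(m) = 0.03125 (+); new bracket [0.75, 1]

0.75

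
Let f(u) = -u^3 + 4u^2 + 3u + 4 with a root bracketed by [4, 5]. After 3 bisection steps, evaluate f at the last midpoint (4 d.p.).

-2.1699

u = 4.5 gives f = 7.375, positive; keep [4.5, 5]
u = 4.75 gives f = 1.328125, positive; keep [4.75, 5]
u = 4.875 gives f = -2.169922, negative; keep [4.75, 4.875]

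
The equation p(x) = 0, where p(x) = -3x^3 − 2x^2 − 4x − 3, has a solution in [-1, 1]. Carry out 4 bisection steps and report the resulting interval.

midpoint 0: p = -3 < 0 → [-1, 0]
midpoint -0.5: p = -1.125 < 0 → [-1, -0.5]
midpoint -0.75: p = 0.140625 > 0 → [-0.75, -0.5]
midpoint -0.625: p = -0.5488 < 0 → [-0.75, -0.625]

[-0.75, -0.625]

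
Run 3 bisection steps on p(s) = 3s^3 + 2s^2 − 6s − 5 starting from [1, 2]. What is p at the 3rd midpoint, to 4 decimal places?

s = 1.5 gives p = 0.625, positive; keep [1, 1.5]
s = 1.25 gives p = -3.515625, negative; keep [1.25, 1.5]
s = 1.375 gives p = -1.669922, negative; keep [1.375, 1.5]

-1.6699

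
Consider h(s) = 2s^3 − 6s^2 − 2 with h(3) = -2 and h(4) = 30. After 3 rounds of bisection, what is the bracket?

h(3.5) = 10.25 > 0, so the root lies in [3, 3.5]
h(3.25) = 3.28125 > 0, so the root lies in [3, 3.25]
h(3.125) = 0.441406 > 0, so the root lies in [3, 3.125]

[3, 3.125]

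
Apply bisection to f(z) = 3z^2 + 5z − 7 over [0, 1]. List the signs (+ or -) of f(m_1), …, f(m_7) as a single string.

---+-++

f(0.5) = -3.75 < 0, so the root lies in [0.5, 1]
f(0.75) = -1.5625 < 0, so the root lies in [0.75, 1]
f(0.875) = -0.328125 < 0, so the root lies in [0.875, 1]
f(0.9375) = 0.3242 > 0, so the root lies in [0.875, 0.9375]
f(0.90625) = -0.0049 < 0, so the root lies in [0.90625, 0.9375]
f(0.921875) = 0.1589 > 0, so the root lies in [0.90625, 0.921875]
f(0.9140625) = 0.0768 > 0, so the root lies in [0.90625, 0.9140625]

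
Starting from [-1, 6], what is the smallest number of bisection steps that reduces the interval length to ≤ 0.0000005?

24

Width after n steps is 7/2^n. Need 2^n ≥ 7/0.0000005 = 14000000.
2^23 = 8388608 < 14000000 ≤ 2^24 = 16777216, so n = 24.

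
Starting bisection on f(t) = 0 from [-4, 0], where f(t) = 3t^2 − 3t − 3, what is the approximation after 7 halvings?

midpoint -2: f = 15 > 0 → [-2, 0]
midpoint -1: f = 3 > 0 → [-1, 0]
midpoint -0.5: f = -0.75 < 0 → [-1, -0.5]
midpoint -0.75: f = 0.9375 > 0 → [-0.75, -0.5]
midpoint -0.625: f = 0.0469 > 0 → [-0.625, -0.5]
midpoint -0.5625: f = -0.3633 < 0 → [-0.625, -0.5625]
midpoint -0.59375: f = -0.1611 < 0 → [-0.625, -0.59375]

-0.59375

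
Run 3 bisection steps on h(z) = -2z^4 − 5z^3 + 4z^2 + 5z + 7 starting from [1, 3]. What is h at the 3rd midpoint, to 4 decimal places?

4.8516

midpoint 2: h = -39 < 0 → [1, 2]
midpoint 1.5: h = -3.5 < 0 → [1, 1.5]
midpoint 1.25: h = 4.851562 > 0 → [1.25, 1.5]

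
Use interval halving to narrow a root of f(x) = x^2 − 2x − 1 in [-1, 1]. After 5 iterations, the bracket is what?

[-0.4375, -0.375]

midpoint 0: f = -1 < 0 → [-1, 0]
midpoint -0.5: f = 0.25 > 0 → [-0.5, 0]
midpoint -0.25: f = -0.4375 < 0 → [-0.5, -0.25]
midpoint -0.375: f = -0.1094 < 0 → [-0.5, -0.375]
midpoint -0.4375: f = 0.0664 > 0 → [-0.4375, -0.375]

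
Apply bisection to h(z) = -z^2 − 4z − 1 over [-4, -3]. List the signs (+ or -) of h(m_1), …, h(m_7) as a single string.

+-+++-+

z = -3.5 gives h = 0.75, positive; keep [-4, -3.5]
z = -3.75 gives h = -0.0625, negative; keep [-3.75, -3.5]
z = -3.625 gives h = 0.359375, positive; keep [-3.75, -3.625]
z = -3.6875 gives h = 0.1523, positive; keep [-3.75, -3.6875]
z = -3.71875 gives h = 0.0459, positive; keep [-3.75, -3.71875]
z = -3.734375 gives h = -0.0081, negative; keep [-3.734375, -3.71875]
z = -3.7265625 gives h = 0.019, positive; keep [-3.734375, -3.7265625]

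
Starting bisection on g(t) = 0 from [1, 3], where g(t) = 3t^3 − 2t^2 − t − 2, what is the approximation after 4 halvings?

1.375

m = 2, g(m) = 12 (+); new bracket [1, 2]
m = 1.5, g(m) = 2.125 (+); new bracket [1, 1.5]
m = 1.25, g(m) = -0.515625 (−); new bracket [1.25, 1.5]
m = 1.375, g(m) = 0.6426 (+); new bracket [1.25, 1.375]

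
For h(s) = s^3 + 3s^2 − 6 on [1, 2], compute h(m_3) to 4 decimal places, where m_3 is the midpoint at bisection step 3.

-0.7793

h(1.5) = 4.125 > 0, so the root lies in [1, 1.5]
h(1.25) = 0.640625 > 0, so the root lies in [1, 1.25]
h(1.125) = -0.779297 < 0, so the root lies in [1.125, 1.25]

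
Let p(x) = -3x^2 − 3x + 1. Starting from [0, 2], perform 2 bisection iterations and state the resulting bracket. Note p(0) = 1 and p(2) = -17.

[0, 0.5]

p(1) = -5 < 0, so the root lies in [0, 1]
p(0.5) = -1.25 < 0, so the root lies in [0, 0.5]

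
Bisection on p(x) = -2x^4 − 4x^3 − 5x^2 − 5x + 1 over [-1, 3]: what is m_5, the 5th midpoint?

0.125

m = 1, p(m) = -15 (−); new bracket [-1, 1]
m = 0, p(m) = 1 (+); new bracket [0, 1]
m = 0.5, p(m) = -3.375 (−); new bracket [0, 0.5]
m = 0.25, p(m) = -0.6328 (−); new bracket [0, 0.25]
m = 0.125, p(m) = 0.2886 (+); new bracket [0.125, 0.25]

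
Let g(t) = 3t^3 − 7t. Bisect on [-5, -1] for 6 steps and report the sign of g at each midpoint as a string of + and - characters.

t = -3 gives g = -60, negative; keep [-3, -1]
t = -2 gives g = -10, negative; keep [-2, -1]
t = -1.5 gives g = 0.375, positive; keep [-2, -1.5]
t = -1.75 gives g = -3.8281, negative; keep [-1.75, -1.5]
t = -1.625 gives g = -1.498, negative; keep [-1.625, -1.5]
t = -1.5625 gives g = -0.5066, negative; keep [-1.5625, -1.5]

--+---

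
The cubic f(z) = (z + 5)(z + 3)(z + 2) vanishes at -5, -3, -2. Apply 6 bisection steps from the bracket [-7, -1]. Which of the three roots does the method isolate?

-5

z = -4 gives f = 2, positive; keep [-7, -4]
z = -5.5 gives f = -4.375, negative; keep [-5.5, -4]
z = -4.75 gives f = 1.203125, positive; keep [-5.5, -4.75]
z = -5.125 gives f = -0.8301, negative; keep [-5.125, -4.75]
z = -4.9375 gives f = 0.3557, positive; keep [-5.125, -4.9375]
z = -5.03125 gives f = -0.1924, negative; keep [-5.03125, -4.9375]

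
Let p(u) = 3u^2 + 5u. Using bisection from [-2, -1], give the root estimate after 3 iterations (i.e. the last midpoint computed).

midpoint -1.5: p = -0.75 < 0 → [-2, -1.5]
midpoint -1.75: p = 0.4375 > 0 → [-1.75, -1.5]
midpoint -1.625: p = -0.203125 < 0 → [-1.75, -1.625]

-1.625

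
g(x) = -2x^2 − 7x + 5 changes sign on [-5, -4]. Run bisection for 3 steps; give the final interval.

[-4.125, -4]

m = -4.5, g(m) = -4 (−); new bracket [-4.5, -4]
m = -4.25, g(m) = -1.375 (−); new bracket [-4.25, -4]
m = -4.125, g(m) = -0.15625 (−); new bracket [-4.125, -4]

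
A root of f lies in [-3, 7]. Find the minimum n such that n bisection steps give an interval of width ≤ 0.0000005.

25

Width after n steps is 10/2^n. Need 2^n ≥ 10/0.0000005 = 20000000.
2^24 = 16777216 < 20000000 ≤ 2^25 = 33554432, so n = 25.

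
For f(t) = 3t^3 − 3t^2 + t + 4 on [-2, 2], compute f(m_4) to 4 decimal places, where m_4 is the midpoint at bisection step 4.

f(0) = 4 > 0, so the root lies in [-2, 0]
f(-1) = -3 < 0, so the root lies in [-1, 0]
f(-0.5) = 2.375 > 0, so the root lies in [-1, -0.5]
f(-0.75) = 0.2969 > 0, so the root lies in [-1, -0.75]

0.2969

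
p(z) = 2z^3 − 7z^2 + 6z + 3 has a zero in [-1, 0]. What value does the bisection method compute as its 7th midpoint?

-0.3515625

midpoint -0.5: p = -2 < 0 → [-0.5, 0]
midpoint -0.25: p = 1.03125 > 0 → [-0.5, -0.25]
midpoint -0.375: p = -0.339844 < 0 → [-0.375, -0.25]
midpoint -0.3125: p = 0.3804 > 0 → [-0.375, -0.3125]
midpoint -0.34375: p = 0.0291 > 0 → [-0.375, -0.34375]
midpoint -0.359375: p = -0.1531 < 0 → [-0.359375, -0.34375]
midpoint -0.3515625: p = -0.0615 < 0 → [-0.3515625, -0.34375]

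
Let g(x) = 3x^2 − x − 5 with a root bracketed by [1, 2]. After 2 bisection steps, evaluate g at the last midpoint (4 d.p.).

m = 1.5, g(m) = 0.25 (+); new bracket [1, 1.5]
m = 1.25, g(m) = -1.5625 (−); new bracket [1.25, 1.5]

-1.5625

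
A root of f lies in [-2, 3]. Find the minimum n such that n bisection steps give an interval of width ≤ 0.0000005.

Width after n steps is 5/2^n. Need 2^n ≥ 5/0.0000005 = 10000000.
2^23 = 8388608 < 10000000 ≤ 2^24 = 16777216, so n = 24.

24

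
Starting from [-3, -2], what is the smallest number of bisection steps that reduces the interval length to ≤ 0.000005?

Width after n steps is 1/2^n. Need 2^n ≥ 1/0.000005 = 200000.
2^17 = 131072 < 200000 ≤ 2^18 = 262144, so n = 18.

18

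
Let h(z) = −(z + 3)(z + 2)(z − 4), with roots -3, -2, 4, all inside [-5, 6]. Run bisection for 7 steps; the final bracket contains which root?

h(0.5) = 30.625 > 0, so the root lies in [0.5, 6]
h(3.25) = 24.609375 > 0, so the root lies in [3.25, 6]
h(4.625) = -31.572266 < 0, so the root lies in [3.25, 4.625]
h(3.9375) = 2.5745 > 0, so the root lies in [3.9375, 4.625]
h(4.28125) = -12.8631 < 0, so the root lies in [3.9375, 4.28125]
h(4.109375) = -4.7506 < 0, so the root lies in [3.9375, 4.109375]
h(4.0234375) = -0.9915 < 0, so the root lies in [3.9375, 4.0234375]

4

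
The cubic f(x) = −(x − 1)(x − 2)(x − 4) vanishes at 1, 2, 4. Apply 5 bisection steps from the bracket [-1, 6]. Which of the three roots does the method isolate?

m = 2.5, f(m) = 1.125 (+); new bracket [2.5, 6]
m = 4.25, f(m) = -1.828125 (−); new bracket [2.5, 4.25]
m = 3.375, f(m) = 2.041016 (+); new bracket [3.375, 4.25]
m = 3.8125, f(m) = 0.9558 (+); new bracket [3.8125, 4.25]
m = 4.03125, f(m) = -0.1924 (−); new bracket [3.8125, 4.03125]

4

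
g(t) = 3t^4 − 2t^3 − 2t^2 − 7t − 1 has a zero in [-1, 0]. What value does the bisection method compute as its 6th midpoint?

m = -0.5, g(m) = 2.4375 (+); new bracket [-0.5, 0]
m = -0.25, g(m) = 0.667969 (+); new bracket [-0.25, 0]
m = -0.125, g(m) = -0.151611 (−); new bracket [-0.25, -0.125]
m = -0.1875, g(m) = 0.2591 (+); new bracket [-0.1875, -0.125]
m = -0.15625, g(m) = 0.0543 (+); new bracket [-0.15625, -0.125]
m = -0.140625, g(m) = -0.0484 (−); new bracket [-0.15625, -0.140625]

-0.140625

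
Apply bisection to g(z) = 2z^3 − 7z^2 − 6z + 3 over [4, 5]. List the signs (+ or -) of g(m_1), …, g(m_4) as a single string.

g(4.5) = 16.5 > 0, so the root lies in [4, 4.5]
g(4.25) = 4.59375 > 0, so the root lies in [4, 4.25]
g(4.125) = -0.480469 < 0, so the root lies in [4.125, 4.25]
g(4.1875) = 1.9858 > 0, so the root lies in [4.125, 4.1875]

++-+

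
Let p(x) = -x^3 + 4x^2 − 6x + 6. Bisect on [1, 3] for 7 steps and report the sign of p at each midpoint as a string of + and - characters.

++--+--

x = 2 gives p = 2, positive; keep [2, 3]
x = 2.5 gives p = 0.375, positive; keep [2.5, 3]
x = 2.75 gives p = -1.046875, negative; keep [2.5, 2.75]
x = 2.625 gives p = -0.2754, negative; keep [2.5, 2.625]
x = 2.5625 gives p = 0.0642, positive; keep [2.5625, 2.625]
x = 2.59375 gives p = -0.1019, negative; keep [2.5625, 2.59375]
x = 2.578125 gives p = -0.0179, negative; keep [2.5625, 2.578125]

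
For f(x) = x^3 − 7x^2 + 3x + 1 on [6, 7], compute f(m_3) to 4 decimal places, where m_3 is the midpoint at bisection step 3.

4.4160

x = 6.5 gives f = -0.625, negative; keep [6.5, 7]
x = 6.75 gives f = 9.859375, positive; keep [6.5, 6.75]
x = 6.625 gives f = 4.416016, positive; keep [6.5, 6.625]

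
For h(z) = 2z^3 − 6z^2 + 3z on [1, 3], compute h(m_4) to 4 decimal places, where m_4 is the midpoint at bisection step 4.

0.0742

midpoint 2: h = -2 < 0 → [2, 3]
midpoint 2.5: h = 1.25 > 0 → [2, 2.5]
midpoint 2.25: h = -0.84375 < 0 → [2.25, 2.5]
midpoint 2.375: h = 0.0742 > 0 → [2.25, 2.375]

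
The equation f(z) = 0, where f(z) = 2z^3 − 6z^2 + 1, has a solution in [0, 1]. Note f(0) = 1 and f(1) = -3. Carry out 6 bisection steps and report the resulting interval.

[0.4375, 0.453125]

m = 0.5, f(m) = -0.25 (−); new bracket [0, 0.5]
m = 0.25, f(m) = 0.65625 (+); new bracket [0.25, 0.5]
m = 0.375, f(m) = 0.261719 (+); new bracket [0.375, 0.5]
m = 0.4375, f(m) = 0.019 (+); new bracket [0.4375, 0.5]
m = 0.46875, f(m) = -0.1124 (−); new bracket [0.4375, 0.46875]
m = 0.453125, f(m) = -0.0459 (−); new bracket [0.4375, 0.453125]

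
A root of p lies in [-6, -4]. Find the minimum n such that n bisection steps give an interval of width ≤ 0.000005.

19

Width after n steps is 2/2^n. Need 2^n ≥ 2/0.000005 = 400000.
2^18 = 262144 < 400000 ≤ 2^19 = 524288, so n = 19.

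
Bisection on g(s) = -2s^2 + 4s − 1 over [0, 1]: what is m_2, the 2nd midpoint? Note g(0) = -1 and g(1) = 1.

0.25

midpoint 0.5: g = 0.5 > 0 → [0, 0.5]
midpoint 0.25: g = -0.125 < 0 → [0.25, 0.5]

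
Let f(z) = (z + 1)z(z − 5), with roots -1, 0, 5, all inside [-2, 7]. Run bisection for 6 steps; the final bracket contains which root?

f(2.5) = -21.875 < 0, so the root lies in [2.5, 7]
f(4.75) = -6.828125 < 0, so the root lies in [4.75, 7]
f(5.875) = 35.341797 > 0, so the root lies in [4.75, 5.875]
f(5.3125) = 10.4797 > 0, so the root lies in [4.75, 5.3125]
f(5.03125) = 0.9483 > 0, so the root lies in [4.75, 5.03125]
f(4.890625) = -3.151 < 0, so the root lies in [4.890625, 5.03125]

5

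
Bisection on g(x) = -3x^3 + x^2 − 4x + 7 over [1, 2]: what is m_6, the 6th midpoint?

1.078125

midpoint 1.5: g = -6.875 < 0 → [1, 1.5]
midpoint 1.25: g = -2.296875 < 0 → [1, 1.25]
midpoint 1.125: g = -0.505859 < 0 → [1, 1.125]
midpoint 1.0625: g = 0.2805 > 0 → [1.0625, 1.125]
midpoint 1.09375: g = -0.104 < 0 → [1.0625, 1.09375]
midpoint 1.078125: g = 0.0904 > 0 → [1.078125, 1.09375]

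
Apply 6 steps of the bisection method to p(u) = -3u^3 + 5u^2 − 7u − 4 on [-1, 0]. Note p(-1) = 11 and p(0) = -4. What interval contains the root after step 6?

p(-0.5) = 1.125 > 0, so the root lies in [-0.5, 0]
p(-0.25) = -1.890625 < 0, so the root lies in [-0.5, -0.25]
p(-0.375) = -0.513672 < 0, so the root lies in [-0.5, -0.375]
p(-0.4375) = 0.2708 > 0, so the root lies in [-0.4375, -0.375]
p(-0.40625) = -0.1299 < 0, so the root lies in [-0.4375, -0.40625]
p(-0.421875) = 0.0683 > 0, so the root lies in [-0.421875, -0.40625]

[-0.421875, -0.40625]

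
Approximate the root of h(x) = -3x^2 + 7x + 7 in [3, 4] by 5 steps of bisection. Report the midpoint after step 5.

x = 3.5 gives h = -5.25, negative; keep [3, 3.5]
x = 3.25 gives h = -1.9375, negative; keep [3, 3.25]
x = 3.125 gives h = -0.421875, negative; keep [3, 3.125]
x = 3.0625 gives h = 0.3008, positive; keep [3.0625, 3.125]
x = 3.09375 gives h = -0.0576, negative; keep [3.0625, 3.09375]

3.09375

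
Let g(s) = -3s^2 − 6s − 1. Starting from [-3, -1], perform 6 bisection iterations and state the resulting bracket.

[-1.84375, -1.8125]

s = -2 gives g = -1, negative; keep [-2, -1]
s = -1.5 gives g = 1.25, positive; keep [-2, -1.5]
s = -1.75 gives g = 0.3125, positive; keep [-2, -1.75]
s = -1.875 gives g = -0.2969, negative; keep [-1.875, -1.75]
s = -1.8125 gives g = 0.0195, positive; keep [-1.875, -1.8125]
s = -1.84375 gives g = -0.1357, negative; keep [-1.84375, -1.8125]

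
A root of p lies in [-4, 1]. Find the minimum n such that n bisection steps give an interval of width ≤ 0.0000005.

24

Width after n steps is 5/2^n. Need 2^n ≥ 5/0.0000005 = 10000000.
2^23 = 8388608 < 10000000 ≤ 2^24 = 16777216, so n = 24.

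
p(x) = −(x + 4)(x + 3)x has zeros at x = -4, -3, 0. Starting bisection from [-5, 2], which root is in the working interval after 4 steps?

x = -1.5 gives p = 5.625, positive; keep [-1.5, 2]
x = 0.25 gives p = -3.453125, negative; keep [-1.5, 0.25]
x = -0.625 gives p = 5.009766, positive; keep [-0.625, 0.25]
x = -0.1875 gives p = 2.0105, positive; keep [-0.1875, 0.25]

0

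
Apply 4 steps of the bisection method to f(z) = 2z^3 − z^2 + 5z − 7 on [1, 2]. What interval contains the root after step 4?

midpoint 1.5: f = 5 > 0 → [1, 1.5]
midpoint 1.25: f = 1.59375 > 0 → [1, 1.25]
midpoint 1.125: f = 0.207031 > 0 → [1, 1.125]
midpoint 1.0625: f = -0.4175 < 0 → [1.0625, 1.125]

[1.0625, 1.125]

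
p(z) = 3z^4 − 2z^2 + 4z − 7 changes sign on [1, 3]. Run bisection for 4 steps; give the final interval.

p(2) = 41 > 0, so the root lies in [1, 2]
p(1.5) = 9.6875 > 0, so the root lies in [1, 1.5]
p(1.25) = 2.199219 > 0, so the root lies in [1, 1.25]
p(1.125) = -0.2258 < 0, so the root lies in [1.125, 1.25]

[1.125, 1.25]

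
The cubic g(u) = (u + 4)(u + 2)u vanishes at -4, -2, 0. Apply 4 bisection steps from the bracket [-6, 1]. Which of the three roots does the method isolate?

-4

g(-2.5) = 1.875 > 0, so the root lies in [-6, -2.5]
g(-4.25) = -2.390625 < 0, so the root lies in [-4.25, -2.5]
g(-3.375) = 2.900391 > 0, so the root lies in [-4.25, -3.375]
g(-3.8125) = 1.2957 > 0, so the root lies in [-4.25, -3.8125]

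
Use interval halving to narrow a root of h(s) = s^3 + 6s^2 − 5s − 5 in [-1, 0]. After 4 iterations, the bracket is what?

[-0.625, -0.5625]

h(-0.5) = -1.125 < 0, so the root lies in [-1, -0.5]
h(-0.75) = 1.703125 > 0, so the root lies in [-0.75, -0.5]
h(-0.625) = 0.224609 > 0, so the root lies in [-0.625, -0.5]
h(-0.5625) = -0.467 < 0, so the root lies in [-0.625, -0.5625]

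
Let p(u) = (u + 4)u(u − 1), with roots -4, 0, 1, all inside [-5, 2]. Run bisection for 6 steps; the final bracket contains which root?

p(-1.5) = 9.375 > 0, so the root lies in [-5, -1.5]
p(-3.25) = 10.359375 > 0, so the root lies in [-5, -3.25]
p(-4.125) = -2.642578 < 0, so the root lies in [-4.125, -3.25]
p(-3.6875) = 5.4016 > 0, so the root lies in [-4.125, -3.6875]
p(-3.90625) = 1.7967 > 0, so the root lies in [-4.125, -3.90625]
p(-4.015625) = -0.3147 < 0, so the root lies in [-4.015625, -3.90625]

-4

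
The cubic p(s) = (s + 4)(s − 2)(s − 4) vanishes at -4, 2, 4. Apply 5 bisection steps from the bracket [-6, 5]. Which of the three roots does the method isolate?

p(-0.5) = 39.375 > 0, so the root lies in [-6, -0.5]
p(-3.25) = 28.546875 > 0, so the root lies in [-6, -3.25]
p(-4.625) = -35.712891 < 0, so the root lies in [-4.625, -3.25]
p(-3.9375) = 2.9456 > 0, so the root lies in [-4.625, -3.9375]
p(-4.28125) = -14.6297 < 0, so the root lies in [-4.28125, -3.9375]

-4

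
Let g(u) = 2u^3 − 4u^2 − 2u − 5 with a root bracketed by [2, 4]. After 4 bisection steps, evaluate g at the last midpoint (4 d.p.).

-1.6367

u = 3 gives g = 7, positive; keep [2, 3]
u = 2.5 gives g = -3.75, negative; keep [2.5, 3]
u = 2.75 gives g = 0.84375, positive; keep [2.5, 2.75]
u = 2.625 gives g = -1.6367, negative; keep [2.625, 2.75]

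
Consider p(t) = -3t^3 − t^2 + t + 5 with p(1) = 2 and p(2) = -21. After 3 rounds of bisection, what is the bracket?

[1.125, 1.25]

midpoint 1.5: p = -5.875 < 0 → [1, 1.5]
midpoint 1.25: p = -1.171875 < 0 → [1, 1.25]
midpoint 1.125: p = 0.587891 > 0 → [1.125, 1.25]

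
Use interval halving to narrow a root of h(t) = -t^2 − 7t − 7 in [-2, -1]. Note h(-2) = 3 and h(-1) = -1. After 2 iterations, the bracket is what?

[-1.25, -1]

midpoint -1.5: h = 1.25 > 0 → [-1.5, -1]
midpoint -1.25: h = 0.1875 > 0 → [-1.25, -1]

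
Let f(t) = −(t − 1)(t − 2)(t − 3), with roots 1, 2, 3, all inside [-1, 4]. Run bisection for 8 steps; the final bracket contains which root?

1

f(1.5) = -0.375 < 0, so the root lies in [-1, 1.5]
f(0.25) = 3.609375 > 0, so the root lies in [0.25, 1.5]
f(0.875) = 0.298828 > 0, so the root lies in [0.875, 1.5]
f(1.1875) = -0.2761 < 0, so the root lies in [0.875, 1.1875]
f(1.03125) = -0.0596 < 0, so the root lies in [0.875, 1.03125]
f(0.953125) = 0.1004 > 0, so the root lies in [0.953125, 1.03125]
f(0.9921875) = 0.0158 > 0, so the root lies in [0.9921875, 1.03125]
f(1.01171875) = -0.023 < 0, so the root lies in [0.9921875, 1.01171875]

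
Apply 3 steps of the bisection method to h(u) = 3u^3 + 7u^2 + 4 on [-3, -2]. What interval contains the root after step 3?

[-2.625, -2.5]

u = -2.5 gives h = 0.875, positive; keep [-3, -2.5]
u = -2.75 gives h = -5.453125, negative; keep [-2.75, -2.5]
u = -2.625 gives h = -2.029297, negative; keep [-2.625, -2.5]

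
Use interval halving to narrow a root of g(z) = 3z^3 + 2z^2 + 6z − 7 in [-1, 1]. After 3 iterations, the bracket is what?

[0.75, 1]

midpoint 0: g = -7 < 0 → [0, 1]
midpoint 0.5: g = -3.125 < 0 → [0.5, 1]
midpoint 0.75: g = -0.109375 < 0 → [0.75, 1]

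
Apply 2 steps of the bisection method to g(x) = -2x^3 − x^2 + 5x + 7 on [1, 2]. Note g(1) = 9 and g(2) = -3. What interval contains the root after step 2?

[1.75, 2]

m = 1.5, g(m) = 5.5 (+); new bracket [1.5, 2]
m = 1.75, g(m) = 1.96875 (+); new bracket [1.75, 2]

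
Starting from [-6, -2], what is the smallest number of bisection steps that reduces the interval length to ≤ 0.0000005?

23

Width after n steps is 4/2^n. Need 2^n ≥ 4/0.0000005 = 8000000.
2^22 = 4194304 < 8000000 ≤ 2^23 = 8388608, so n = 23.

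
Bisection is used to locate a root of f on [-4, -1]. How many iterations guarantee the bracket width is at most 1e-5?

19

Width after n steps is 3/2^n. Need 2^n ≥ 3/1e-5 = 300000.
2^18 = 262144 < 300000 ≤ 2^19 = 524288, so n = 19.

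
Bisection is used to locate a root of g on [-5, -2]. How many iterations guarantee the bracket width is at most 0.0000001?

25

Width after n steps is 3/2^n. Need 2^n ≥ 3/0.0000001 = 30000000.
2^24 = 16777216 < 30000000 ≤ 2^25 = 33554432, so n = 25.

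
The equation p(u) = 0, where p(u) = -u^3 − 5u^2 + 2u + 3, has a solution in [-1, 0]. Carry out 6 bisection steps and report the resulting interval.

m = -0.5, p(m) = 0.875 (+); new bracket [-1, -0.5]
m = -0.75, p(m) = -0.890625 (−); new bracket [-0.75, -0.5]
m = -0.625, p(m) = 0.041016 (+); new bracket [-0.75, -0.625]
m = -0.6875, p(m) = -0.4133 (−); new bracket [-0.6875, -0.625]
m = -0.65625, p(m) = -0.1832 (−); new bracket [-0.65625, -0.625]
m = -0.640625, p(m) = -0.0703 (−); new bracket [-0.640625, -0.625]

[-0.640625, -0.625]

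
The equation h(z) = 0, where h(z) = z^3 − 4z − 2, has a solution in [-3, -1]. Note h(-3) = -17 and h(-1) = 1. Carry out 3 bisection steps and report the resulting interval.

[-1.75, -1.5]

m = -2, h(m) = -2 (−); new bracket [-2, -1]
m = -1.5, h(m) = 0.625 (+); new bracket [-2, -1.5]
m = -1.75, h(m) = -0.359375 (−); new bracket [-1.75, -1.5]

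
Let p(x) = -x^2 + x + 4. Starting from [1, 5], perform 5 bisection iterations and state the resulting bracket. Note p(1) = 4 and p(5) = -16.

p(3) = -2 < 0, so the root lies in [1, 3]
p(2) = 2 > 0, so the root lies in [2, 3]
p(2.5) = 0.25 > 0, so the root lies in [2.5, 3]
p(2.75) = -0.8125 < 0, so the root lies in [2.5, 2.75]
p(2.625) = -0.2656 < 0, so the root lies in [2.5, 2.625]

[2.5, 2.625]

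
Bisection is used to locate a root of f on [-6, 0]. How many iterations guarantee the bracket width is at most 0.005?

11

Width after n steps is 6/2^n. Need 2^n ≥ 6/0.005 = 1200.
2^10 = 1024 < 1200 ≤ 2^11 = 2048, so n = 11.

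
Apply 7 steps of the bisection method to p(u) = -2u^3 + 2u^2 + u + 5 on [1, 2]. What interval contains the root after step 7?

[1.9296875, 1.9375]

u = 1.5 gives p = 4.25, positive; keep [1.5, 2]
u = 1.75 gives p = 2.15625, positive; keep [1.75, 2]
u = 1.875 gives p = 0.722656, positive; keep [1.875, 2]
u = 1.9375 gives p = -0.1011, negative; keep [1.875, 1.9375]
u = 1.90625 gives p = 0.32, positive; keep [1.90625, 1.9375]
u = 1.921875 gives p = 0.1118, positive; keep [1.921875, 1.9375]
u = 1.9296875 gives p = 0.0059, positive; keep [1.9296875, 1.9375]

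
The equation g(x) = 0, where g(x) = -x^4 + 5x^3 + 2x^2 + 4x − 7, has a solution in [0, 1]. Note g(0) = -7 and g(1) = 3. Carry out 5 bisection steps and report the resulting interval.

m = 0.5, g(m) = -3.9375 (−); new bracket [0.5, 1]
m = 0.75, g(m) = -1.082031 (−); new bracket [0.75, 1]
m = 0.875, g(m) = 0.794678 (+); new bracket [0.75, 0.875]
m = 0.8125, g(m) = -0.1836 (−); new bracket [0.8125, 0.875]
m = 0.84375, g(m) = 0.2954 (+); new bracket [0.8125, 0.84375]

[0.8125, 0.84375]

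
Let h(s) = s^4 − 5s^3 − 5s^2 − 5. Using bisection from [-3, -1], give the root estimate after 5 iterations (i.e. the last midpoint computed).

-1.3125

midpoint -2: h = 31 > 0 → [-2, -1]
midpoint -1.5: h = 5.6875 > 0 → [-1.5, -1]
midpoint -1.25: h = -0.605469 < 0 → [-1.5, -1.25]
midpoint -1.375: h = 2.1194 > 0 → [-1.375, -1.25]
midpoint -1.3125: h = 0.6592 > 0 → [-1.3125, -1.25]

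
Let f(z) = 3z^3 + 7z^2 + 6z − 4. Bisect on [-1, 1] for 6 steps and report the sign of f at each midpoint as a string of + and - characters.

z = 0 gives f = -4, negative; keep [0, 1]
z = 0.5 gives f = 1.125, positive; keep [0, 0.5]
z = 0.25 gives f = -2.015625, negative; keep [0.25, 0.5]
z = 0.375 gives f = -0.6074, negative; keep [0.375, 0.5]
z = 0.4375 gives f = 0.2161, positive; keep [0.375, 0.4375]
z = 0.40625 gives f = -0.2061, negative; keep [0.40625, 0.4375]

-+--+-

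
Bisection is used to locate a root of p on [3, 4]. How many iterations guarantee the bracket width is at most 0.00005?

Width after n steps is 1/2^n. Need 2^n ≥ 1/0.00005 = 20000.
2^14 = 16384 < 20000 ≤ 2^15 = 32768, so n = 15.

15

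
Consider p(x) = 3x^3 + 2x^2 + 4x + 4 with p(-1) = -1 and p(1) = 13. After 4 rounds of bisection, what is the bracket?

[-1, -0.875]

p(0) = 4 > 0, so the root lies in [-1, 0]
p(-0.5) = 2.125 > 0, so the root lies in [-1, -0.5]
p(-0.75) = 0.859375 > 0, so the root lies in [-1, -0.75]
p(-0.875) = 0.0215 > 0, so the root lies in [-1, -0.875]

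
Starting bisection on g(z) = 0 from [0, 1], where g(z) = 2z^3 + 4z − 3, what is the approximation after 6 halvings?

0.640625

midpoint 0.5: g = -0.75 < 0 → [0.5, 1]
midpoint 0.75: g = 0.84375 > 0 → [0.5, 0.75]
midpoint 0.625: g = -0.011719 < 0 → [0.625, 0.75]
midpoint 0.6875: g = 0.3999 > 0 → [0.625, 0.6875]
midpoint 0.65625: g = 0.1902 > 0 → [0.625, 0.65625]
midpoint 0.640625: g = 0.0883 > 0 → [0.625, 0.640625]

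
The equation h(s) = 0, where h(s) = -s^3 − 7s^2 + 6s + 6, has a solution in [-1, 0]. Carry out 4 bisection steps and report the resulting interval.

s = -0.5 gives h = 1.375, positive; keep [-1, -0.5]
s = -0.75 gives h = -2.015625, negative; keep [-0.75, -0.5]
s = -0.625 gives h = -0.240234, negative; keep [-0.625, -0.5]
s = -0.5625 gives h = 0.5881, positive; keep [-0.625, -0.5625]

[-0.625, -0.5625]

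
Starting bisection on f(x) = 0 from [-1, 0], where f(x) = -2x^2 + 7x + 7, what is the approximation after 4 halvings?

-0.8125

f(-0.5) = 3 > 0, so the root lies in [-1, -0.5]
f(-0.75) = 0.625 > 0, so the root lies in [-1, -0.75]
f(-0.875) = -0.65625 < 0, so the root lies in [-0.875, -0.75]
f(-0.8125) = -0.0078 < 0, so the root lies in [-0.8125, -0.75]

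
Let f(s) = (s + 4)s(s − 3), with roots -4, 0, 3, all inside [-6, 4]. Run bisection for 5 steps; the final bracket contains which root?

midpoint -1: f = 12 > 0 → [-6, -1]
midpoint -3.5: f = 11.375 > 0 → [-6, -3.5]
midpoint -4.75: f = -27.609375 < 0 → [-4.75, -3.5]
midpoint -4.125: f = -3.6738 < 0 → [-4.125, -3.5]
midpoint -3.8125: f = 4.8699 > 0 → [-4.125, -3.8125]

-4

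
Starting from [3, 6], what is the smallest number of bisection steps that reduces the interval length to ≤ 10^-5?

Width after n steps is 3/2^n. Need 2^n ≥ 3/10^-5 = 300000.
2^18 = 262144 < 300000 ≤ 2^19 = 524288, so n = 19.

19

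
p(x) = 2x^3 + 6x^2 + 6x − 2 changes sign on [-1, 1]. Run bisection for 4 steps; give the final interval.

[0.25, 0.375]

midpoint 0: p = -2 < 0 → [0, 1]
midpoint 0.5: p = 2.75 > 0 → [0, 0.5]
midpoint 0.25: p = -0.09375 < 0 → [0.25, 0.5]
midpoint 0.375: p = 1.1992 > 0 → [0.25, 0.375]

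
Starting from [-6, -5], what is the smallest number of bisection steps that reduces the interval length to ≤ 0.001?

Width after n steps is 1/2^n. Need 2^n ≥ 1/0.001 = 1000.
2^9 = 512 < 1000 ≤ 2^10 = 1024, so n = 10.

10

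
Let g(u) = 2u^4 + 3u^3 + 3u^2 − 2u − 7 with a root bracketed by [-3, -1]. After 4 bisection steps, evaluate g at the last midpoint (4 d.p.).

0.7720

midpoint -2: g = 17 > 0 → [-2, -1]
midpoint -1.5: g = 2.75 > 0 → [-1.5, -1]
midpoint -1.25: g = -0.789062 < 0 → [-1.5, -1.25]
midpoint -1.375: g = 0.772 > 0 → [-1.375, -1.25]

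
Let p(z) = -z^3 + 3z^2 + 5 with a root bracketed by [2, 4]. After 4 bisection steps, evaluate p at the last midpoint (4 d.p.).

p(3) = 5 > 0, so the root lies in [3, 4]
p(3.5) = -1.125 < 0, so the root lies in [3, 3.5]
p(3.25) = 2.359375 > 0, so the root lies in [3.25, 3.5]
p(3.375) = 0.7285 > 0, so the root lies in [3.375, 3.5]

0.7285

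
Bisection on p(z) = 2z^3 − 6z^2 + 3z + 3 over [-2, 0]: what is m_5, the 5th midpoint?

-0.4375

m = -1, p(m) = -8 (−); new bracket [-1, 0]
m = -0.5, p(m) = -0.25 (−); new bracket [-0.5, 0]
m = -0.25, p(m) = 1.84375 (+); new bracket [-0.5, -0.25]
m = -0.375, p(m) = 0.9258 (+); new bracket [-0.5, -0.375]
m = -0.4375, p(m) = 0.3716 (+); new bracket [-0.5, -0.4375]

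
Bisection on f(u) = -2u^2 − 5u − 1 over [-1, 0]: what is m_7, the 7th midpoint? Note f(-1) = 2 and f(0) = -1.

-0.2265625

m = -0.5, f(m) = 1 (+); new bracket [-0.5, 0]
m = -0.25, f(m) = 0.125 (+); new bracket [-0.25, 0]
m = -0.125, f(m) = -0.40625 (−); new bracket [-0.25, -0.125]
m = -0.1875, f(m) = -0.1328 (−); new bracket [-0.25, -0.1875]
m = -0.21875, f(m) = -0.002 (−); new bracket [-0.25, -0.21875]
m = -0.234375, f(m) = 0.062 (+); new bracket [-0.234375, -0.21875]
m = -0.2265625, f(m) = 0.0302 (+); new bracket [-0.2265625, -0.21875]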